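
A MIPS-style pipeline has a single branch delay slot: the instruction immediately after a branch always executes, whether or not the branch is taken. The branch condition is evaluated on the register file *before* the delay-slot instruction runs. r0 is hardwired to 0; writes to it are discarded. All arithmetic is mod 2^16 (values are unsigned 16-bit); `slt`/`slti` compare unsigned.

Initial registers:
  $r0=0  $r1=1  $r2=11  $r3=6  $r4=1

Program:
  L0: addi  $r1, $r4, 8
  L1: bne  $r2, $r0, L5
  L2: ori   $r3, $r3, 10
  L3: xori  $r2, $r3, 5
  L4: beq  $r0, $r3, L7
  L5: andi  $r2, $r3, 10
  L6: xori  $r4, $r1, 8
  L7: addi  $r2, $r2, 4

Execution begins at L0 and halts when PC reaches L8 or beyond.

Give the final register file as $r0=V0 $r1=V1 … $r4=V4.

$r0=0 $r1=9 $r2=14 $r3=14 $r4=1

#0 addi  $r1, $r4, 8 ; 0/9/11/6/1
#1 bne  $r2, $r0, L5 ; 0/9/11/6/1 ; →target
#2 ori   $r3, $r3, 10 ; 0/9/11/14/1
#5 andi  $r2, $r3, 10 ; 0/9/10/14/1
#6 xori  $r4, $r1, 8 ; 0/9/10/14/1
#7 addi  $r2, $r2, 4 ; 0/9/14/14/1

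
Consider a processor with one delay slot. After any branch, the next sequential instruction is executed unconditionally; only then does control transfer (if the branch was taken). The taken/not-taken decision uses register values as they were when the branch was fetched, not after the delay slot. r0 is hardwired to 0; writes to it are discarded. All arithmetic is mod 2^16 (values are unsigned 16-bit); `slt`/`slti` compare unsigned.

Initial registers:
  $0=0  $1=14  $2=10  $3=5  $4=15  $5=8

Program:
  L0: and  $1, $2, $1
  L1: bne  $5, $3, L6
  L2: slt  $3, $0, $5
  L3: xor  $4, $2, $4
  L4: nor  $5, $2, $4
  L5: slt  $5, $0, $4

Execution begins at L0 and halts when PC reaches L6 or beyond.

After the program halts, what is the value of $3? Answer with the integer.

1

  step pc=0: and  $1, $2, $1  regs=(0,10,10,5,15,8)
  step pc=1: bne  $5, $3, L6  cond=T  regs=(0,10,10,5,15,8)
  step pc=2: slt  $3, $0, $5  regs=(0,10,10,1,15,8)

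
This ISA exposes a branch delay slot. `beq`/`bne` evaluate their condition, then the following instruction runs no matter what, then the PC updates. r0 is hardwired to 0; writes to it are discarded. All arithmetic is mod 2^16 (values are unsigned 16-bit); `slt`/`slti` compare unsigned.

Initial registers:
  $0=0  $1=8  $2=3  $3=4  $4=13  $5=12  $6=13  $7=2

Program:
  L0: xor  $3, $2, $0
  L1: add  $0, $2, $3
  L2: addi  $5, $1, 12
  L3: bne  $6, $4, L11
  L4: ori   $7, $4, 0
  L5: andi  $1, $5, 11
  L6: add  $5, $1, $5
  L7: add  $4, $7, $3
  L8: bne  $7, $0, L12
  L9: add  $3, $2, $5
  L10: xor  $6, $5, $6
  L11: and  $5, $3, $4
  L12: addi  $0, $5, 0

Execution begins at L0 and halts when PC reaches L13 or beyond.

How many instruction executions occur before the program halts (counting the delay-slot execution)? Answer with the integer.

#0 xor  $3, $2, $0 ; 0/8/3/3/13/12/13/2
#1 add  $0, $2, $3 ; 0/8/3/3/13/12/13/2
#2 addi  $5, $1, 12 ; 0/8/3/3/13/20/13/2
#3 bne  $6, $4, L11 ; 0/8/3/3/13/20/13/2 ; →fallthru
#4 ori   $7, $4, 0 ; 0/8/3/3/13/20/13/13
#5 andi  $1, $5, 11 ; 0/0/3/3/13/20/13/13
#6 add  $5, $1, $5 ; 0/0/3/3/13/20/13/13
#7 add  $4, $7, $3 ; 0/0/3/3/16/20/13/13
#8 bne  $7, $0, L12 ; 0/0/3/3/16/20/13/13 ; →target
#9 add  $3, $2, $5 ; 0/0/3/23/16/20/13/13
#12 addi  $0, $5, 0 ; 0/0/3/23/16/20/13/13

11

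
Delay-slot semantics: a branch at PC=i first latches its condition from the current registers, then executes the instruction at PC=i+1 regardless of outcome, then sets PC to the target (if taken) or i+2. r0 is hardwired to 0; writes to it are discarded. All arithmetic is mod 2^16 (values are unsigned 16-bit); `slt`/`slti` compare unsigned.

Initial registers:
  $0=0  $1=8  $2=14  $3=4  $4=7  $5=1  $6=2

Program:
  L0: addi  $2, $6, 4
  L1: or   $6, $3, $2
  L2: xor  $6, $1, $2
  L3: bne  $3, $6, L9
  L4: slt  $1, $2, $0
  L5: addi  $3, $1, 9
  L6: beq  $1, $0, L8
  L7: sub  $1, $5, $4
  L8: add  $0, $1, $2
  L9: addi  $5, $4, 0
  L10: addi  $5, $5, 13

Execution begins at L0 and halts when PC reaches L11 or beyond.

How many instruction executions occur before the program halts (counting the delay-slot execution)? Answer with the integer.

7

PC=0  addi  $2, $6, 4        | $0=0 $1=8 $2=6 $3=4 $4=7 $5=1 $6=2
PC=1  or   $6, $3, $2        | $0=0 $1=8 $2=6 $3=4 $4=7 $5=1 $6=6
PC=2  xor  $6, $1, $2        | $0=0 $1=8 $2=6 $3=4 $4=7 $5=1 $6=14
PC=3  bne  $3, $6, L9        | $0=0 $1=8 $2=6 $3=4 $4=7 $5=1 $6=14  [TAKEN]
PC=4  slt  $1, $2, $0        | $0=0 $1=0 $2=6 $3=4 $4=7 $5=1 $6=14
PC=9  addi  $5, $4, 0        | $0=0 $1=0 $2=6 $3=4 $4=7 $5=7 $6=14
PC=10 addi  $5, $5, 13       | $0=0 $1=0 $2=6 $3=4 $4=7 $5=20 $6=14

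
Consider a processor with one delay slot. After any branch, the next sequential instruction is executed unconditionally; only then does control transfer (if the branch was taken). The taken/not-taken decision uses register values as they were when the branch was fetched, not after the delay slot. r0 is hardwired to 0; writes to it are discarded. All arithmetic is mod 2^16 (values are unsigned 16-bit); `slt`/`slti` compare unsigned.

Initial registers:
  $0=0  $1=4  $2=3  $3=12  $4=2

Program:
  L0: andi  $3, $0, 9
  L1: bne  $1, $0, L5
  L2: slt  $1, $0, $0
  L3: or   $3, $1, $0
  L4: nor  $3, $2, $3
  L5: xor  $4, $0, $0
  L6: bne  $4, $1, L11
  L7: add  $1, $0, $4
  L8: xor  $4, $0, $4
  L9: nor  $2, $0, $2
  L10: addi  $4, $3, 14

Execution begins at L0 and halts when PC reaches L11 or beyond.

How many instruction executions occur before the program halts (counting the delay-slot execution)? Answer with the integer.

9

PC=0  andi  $3, $0, 9        | $0=0 $1=4 $2=3 $3=0 $4=2
PC=1  bne  $1, $0, L5        | $0=0 $1=4 $2=3 $3=0 $4=2  [TAKEN]
PC=2  slt  $1, $0, $0        | $0=0 $1=0 $2=3 $3=0 $4=2
PC=5  xor  $4, $0, $0        | $0=0 $1=0 $2=3 $3=0 $4=0
PC=6  bne  $4, $1, L11       | $0=0 $1=0 $2=3 $3=0 $4=0  [not taken]
PC=7  add  $1, $0, $4        | $0=0 $1=0 $2=3 $3=0 $4=0
PC=8  xor  $4, $0, $4        | $0=0 $1=0 $2=3 $3=0 $4=0
PC=9  nor  $2, $0, $2        | $0=0 $1=0 $2=65532 $3=0 $4=0
PC=10 addi  $4, $3, 14       | $0=0 $1=0 $2=65532 $3=0 $4=14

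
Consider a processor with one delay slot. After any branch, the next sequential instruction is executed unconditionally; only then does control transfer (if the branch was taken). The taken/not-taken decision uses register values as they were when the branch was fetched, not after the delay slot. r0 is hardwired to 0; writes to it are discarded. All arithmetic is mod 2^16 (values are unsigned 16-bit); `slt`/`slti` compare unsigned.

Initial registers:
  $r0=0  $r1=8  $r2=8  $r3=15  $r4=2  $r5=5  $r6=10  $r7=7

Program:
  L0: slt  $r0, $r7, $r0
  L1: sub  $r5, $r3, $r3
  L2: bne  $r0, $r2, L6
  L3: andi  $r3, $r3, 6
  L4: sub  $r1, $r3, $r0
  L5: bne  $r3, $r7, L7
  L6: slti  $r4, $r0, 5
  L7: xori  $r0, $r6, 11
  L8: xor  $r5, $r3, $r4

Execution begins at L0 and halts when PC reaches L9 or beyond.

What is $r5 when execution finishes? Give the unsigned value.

[0] slt  $r0, $r7, $r0  →  {$r0:0, $r1:8, $r2:8, $r3:15, $r4:2, $r5:5, $r6:10, $r7:7}
[1] sub  $r5, $r3, $r3  →  {$r0:0, $r1:8, $r2:8, $r3:15, $r4:2, $r5:0, $r6:10, $r7:7}
[2] bne  $r0, $r2, L6  →  {$r0:0, $r1:8, $r2:8, $r3:15, $r4:2, $r5:0, $r6:10, $r7:7}  ⟨branch taken⟩
[3] andi  $r3, $r3, 6  →  {$r0:0, $r1:8, $r2:8, $r3:6, $r4:2, $r5:0, $r6:10, $r7:7}
[6] slti  $r4, $r0, 5  →  {$r0:0, $r1:8, $r2:8, $r3:6, $r4:1, $r5:0, $r6:10, $r7:7}
[7] xori  $r0, $r6, 11  →  {$r0:0, $r1:8, $r2:8, $r3:6, $r4:1, $r5:0, $r6:10, $r7:7}
[8] xor  $r5, $r3, $r4  →  {$r0:0, $r1:8, $r2:8, $r3:6, $r4:1, $r5:7, $r6:10, $r7:7}

7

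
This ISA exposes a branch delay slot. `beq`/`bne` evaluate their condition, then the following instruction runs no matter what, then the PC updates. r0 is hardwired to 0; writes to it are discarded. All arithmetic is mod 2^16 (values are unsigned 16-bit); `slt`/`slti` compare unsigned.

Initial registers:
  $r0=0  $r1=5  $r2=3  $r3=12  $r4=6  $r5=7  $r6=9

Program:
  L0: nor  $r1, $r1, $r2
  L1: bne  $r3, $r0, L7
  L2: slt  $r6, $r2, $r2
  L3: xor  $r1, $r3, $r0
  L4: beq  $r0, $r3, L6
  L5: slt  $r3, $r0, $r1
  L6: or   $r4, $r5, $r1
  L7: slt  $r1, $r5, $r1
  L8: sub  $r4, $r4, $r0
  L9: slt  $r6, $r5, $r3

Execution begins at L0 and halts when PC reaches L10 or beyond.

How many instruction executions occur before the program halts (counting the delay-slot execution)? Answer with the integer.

[0] nor  $r1, $r1, $r2  →  {$r0:0, $r1:65528, $r2:3, $r3:12, $r4:6, $r5:7, $r6:9}
[1] bne  $r3, $r0, L7  →  {$r0:0, $r1:65528, $r2:3, $r3:12, $r4:6, $r5:7, $r6:9}  ⟨branch taken⟩
[2] slt  $r6, $r2, $r2  →  {$r0:0, $r1:65528, $r2:3, $r3:12, $r4:6, $r5:7, $r6:0}
[7] slt  $r1, $r5, $r1  →  {$r0:0, $r1:1, $r2:3, $r3:12, $r4:6, $r5:7, $r6:0}
[8] sub  $r4, $r4, $r0  →  {$r0:0, $r1:1, $r2:3, $r3:12, $r4:6, $r5:7, $r6:0}
[9] slt  $r6, $r5, $r3  →  {$r0:0, $r1:1, $r2:3, $r3:12, $r4:6, $r5:7, $r6:1}

6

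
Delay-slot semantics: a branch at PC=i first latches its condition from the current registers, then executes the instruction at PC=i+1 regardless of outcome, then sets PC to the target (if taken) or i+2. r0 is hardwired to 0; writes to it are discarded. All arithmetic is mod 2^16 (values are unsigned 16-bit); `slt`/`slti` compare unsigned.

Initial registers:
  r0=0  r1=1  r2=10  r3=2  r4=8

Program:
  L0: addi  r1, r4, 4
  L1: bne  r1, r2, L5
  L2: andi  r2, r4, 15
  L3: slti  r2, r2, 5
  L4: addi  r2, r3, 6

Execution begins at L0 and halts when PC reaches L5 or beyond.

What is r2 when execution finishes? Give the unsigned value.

[0] addi  r1, r4, 4  →  {r0:0, r1:12, r2:10, r3:2, r4:8}
[1] bne  r1, r2, L5  →  {r0:0, r1:12, r2:10, r3:2, r4:8}  ⟨branch taken⟩
[2] andi  r2, r4, 15  →  {r0:0, r1:12, r2:8, r3:2, r4:8}

8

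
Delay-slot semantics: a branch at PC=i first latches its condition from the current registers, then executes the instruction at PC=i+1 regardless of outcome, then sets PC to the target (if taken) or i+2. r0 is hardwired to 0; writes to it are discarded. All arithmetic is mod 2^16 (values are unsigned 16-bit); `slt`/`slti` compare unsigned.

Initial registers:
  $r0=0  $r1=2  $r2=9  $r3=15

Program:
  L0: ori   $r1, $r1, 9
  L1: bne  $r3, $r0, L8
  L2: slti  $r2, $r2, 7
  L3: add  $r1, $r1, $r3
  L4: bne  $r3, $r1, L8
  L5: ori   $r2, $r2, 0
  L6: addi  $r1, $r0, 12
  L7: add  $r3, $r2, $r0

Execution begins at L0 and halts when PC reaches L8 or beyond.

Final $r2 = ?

0

[0] ori   $r1, $r1, 9  →  {$r0:0, $r1:11, $r2:9, $r3:15}
[1] bne  $r3, $r0, L8  →  {$r0:0, $r1:11, $r2:9, $r3:15}  ⟨branch taken⟩
[2] slti  $r2, $r2, 7  →  {$r0:0, $r1:11, $r2:0, $r3:15}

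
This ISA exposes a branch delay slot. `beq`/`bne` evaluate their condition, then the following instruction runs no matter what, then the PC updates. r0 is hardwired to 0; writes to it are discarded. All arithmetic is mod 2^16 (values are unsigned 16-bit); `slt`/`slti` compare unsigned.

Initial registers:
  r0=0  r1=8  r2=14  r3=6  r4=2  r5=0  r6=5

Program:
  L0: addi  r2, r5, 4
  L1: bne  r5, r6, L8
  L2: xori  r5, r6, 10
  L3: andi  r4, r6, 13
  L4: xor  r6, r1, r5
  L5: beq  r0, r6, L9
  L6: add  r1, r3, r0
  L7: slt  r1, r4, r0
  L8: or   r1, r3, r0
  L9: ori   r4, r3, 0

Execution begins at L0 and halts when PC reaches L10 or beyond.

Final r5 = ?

15

#0 addi  r2, r5, 4 ; 0/8/4/6/2/0/5
#1 bne  r5, r6, L8 ; 0/8/4/6/2/0/5 ; →target
#2 xori  r5, r6, 10 ; 0/8/4/6/2/15/5
#8 or   r1, r3, r0 ; 0/6/4/6/2/15/5
#9 ori   r4, r3, 0 ; 0/6/4/6/6/15/5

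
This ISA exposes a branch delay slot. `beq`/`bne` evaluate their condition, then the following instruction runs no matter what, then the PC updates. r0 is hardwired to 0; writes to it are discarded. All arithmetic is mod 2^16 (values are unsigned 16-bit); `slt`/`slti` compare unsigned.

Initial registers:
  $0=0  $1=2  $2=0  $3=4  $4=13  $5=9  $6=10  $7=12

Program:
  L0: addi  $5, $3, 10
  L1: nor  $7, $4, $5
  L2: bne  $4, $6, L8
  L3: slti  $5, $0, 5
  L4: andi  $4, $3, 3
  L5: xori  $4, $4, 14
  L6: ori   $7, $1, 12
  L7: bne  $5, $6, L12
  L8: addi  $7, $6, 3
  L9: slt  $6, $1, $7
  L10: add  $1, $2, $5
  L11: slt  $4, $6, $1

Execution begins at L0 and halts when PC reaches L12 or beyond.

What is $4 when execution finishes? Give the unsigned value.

0

[0] addi  $5, $3, 10  →  {$0:0, $1:2, $2:0, $3:4, $4:13, $5:14, $6:10, $7:12}
[1] nor  $7, $4, $5  →  {$0:0, $1:2, $2:0, $3:4, $4:13, $5:14, $6:10, $7:65520}
[2] bne  $4, $6, L8  →  {$0:0, $1:2, $2:0, $3:4, $4:13, $5:14, $6:10, $7:65520}  ⟨branch taken⟩
[3] slti  $5, $0, 5  →  {$0:0, $1:2, $2:0, $3:4, $4:13, $5:1, $6:10, $7:65520}
[8] addi  $7, $6, 3  →  {$0:0, $1:2, $2:0, $3:4, $4:13, $5:1, $6:10, $7:13}
[9] slt  $6, $1, $7  →  {$0:0, $1:2, $2:0, $3:4, $4:13, $5:1, $6:1, $7:13}
[10] add  $1, $2, $5  →  {$0:0, $1:1, $2:0, $3:4, $4:13, $5:1, $6:1, $7:13}
[11] slt  $4, $6, $1  →  {$0:0, $1:1, $2:0, $3:4, $4:0, $5:1, $6:1, $7:13}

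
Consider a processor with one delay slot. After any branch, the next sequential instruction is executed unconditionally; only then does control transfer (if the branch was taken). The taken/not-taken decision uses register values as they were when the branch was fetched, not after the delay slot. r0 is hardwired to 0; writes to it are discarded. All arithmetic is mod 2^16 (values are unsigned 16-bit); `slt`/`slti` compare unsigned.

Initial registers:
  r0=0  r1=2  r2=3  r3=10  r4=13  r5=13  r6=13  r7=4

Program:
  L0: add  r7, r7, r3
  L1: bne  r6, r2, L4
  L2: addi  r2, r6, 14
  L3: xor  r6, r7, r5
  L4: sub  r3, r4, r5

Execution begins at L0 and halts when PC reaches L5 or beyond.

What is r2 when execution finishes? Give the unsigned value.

27

[0] add  r7, r7, r3  →  {r0:0, r1:2, r2:3, r3:10, r4:13, r5:13, r6:13, r7:14}
[1] bne  r6, r2, L4  →  {r0:0, r1:2, r2:3, r3:10, r4:13, r5:13, r6:13, r7:14}  ⟨branch taken⟩
[2] addi  r2, r6, 14  →  {r0:0, r1:2, r2:27, r3:10, r4:13, r5:13, r6:13, r7:14}
[4] sub  r3, r4, r5  →  {r0:0, r1:2, r2:27, r3:0, r4:13, r5:13, r6:13, r7:14}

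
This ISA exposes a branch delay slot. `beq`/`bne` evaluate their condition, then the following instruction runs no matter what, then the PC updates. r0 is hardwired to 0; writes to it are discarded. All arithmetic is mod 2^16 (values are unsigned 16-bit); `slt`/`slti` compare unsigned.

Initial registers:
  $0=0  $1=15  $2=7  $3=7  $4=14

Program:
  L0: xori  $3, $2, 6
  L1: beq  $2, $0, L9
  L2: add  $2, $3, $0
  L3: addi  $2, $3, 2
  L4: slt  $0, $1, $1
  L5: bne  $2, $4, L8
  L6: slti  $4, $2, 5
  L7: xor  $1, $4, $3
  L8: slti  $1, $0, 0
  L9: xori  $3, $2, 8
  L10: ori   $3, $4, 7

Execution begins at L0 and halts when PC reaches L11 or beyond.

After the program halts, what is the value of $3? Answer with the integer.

7

PC=0  xori  $3, $2, 6        | $0=0 $1=15 $2=7 $3=1 $4=14
PC=1  beq  $2, $0, L9        | $0=0 $1=15 $2=7 $3=1 $4=14  [not taken]
PC=2  add  $2, $3, $0        | $0=0 $1=15 $2=1 $3=1 $4=14
PC=3  addi  $2, $3, 2        | $0=0 $1=15 $2=3 $3=1 $4=14
PC=4  slt  $0, $1, $1        | $0=0 $1=15 $2=3 $3=1 $4=14
PC=5  bne  $2, $4, L8        | $0=0 $1=15 $2=3 $3=1 $4=14  [TAKEN]
PC=6  slti  $4, $2, 5        | $0=0 $1=15 $2=3 $3=1 $4=1
PC=8  slti  $1, $0, 0        | $0=0 $1=0 $2=3 $3=1 $4=1
PC=9  xori  $3, $2, 8        | $0=0 $1=0 $2=3 $3=11 $4=1
PC=10 ori   $3, $4, 7        | $0=0 $1=0 $2=3 $3=7 $4=1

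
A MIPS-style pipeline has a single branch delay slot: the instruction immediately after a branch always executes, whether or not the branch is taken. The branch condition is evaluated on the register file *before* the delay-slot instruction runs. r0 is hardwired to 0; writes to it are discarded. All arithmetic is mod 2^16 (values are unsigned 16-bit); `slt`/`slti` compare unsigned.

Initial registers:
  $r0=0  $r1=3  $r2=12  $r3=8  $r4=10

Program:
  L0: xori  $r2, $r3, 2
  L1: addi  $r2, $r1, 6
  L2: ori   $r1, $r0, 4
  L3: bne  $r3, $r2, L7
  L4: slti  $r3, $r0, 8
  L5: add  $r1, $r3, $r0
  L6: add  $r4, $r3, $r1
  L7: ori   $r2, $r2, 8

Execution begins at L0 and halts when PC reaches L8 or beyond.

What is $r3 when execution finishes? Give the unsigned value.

PC=0  xori  $r2, $r3, 2      | $r0=0 $r1=3 $r2=10 $r3=8 $r4=10
PC=1  addi  $r2, $r1, 6      | $r0=0 $r1=3 $r2=9 $r3=8 $r4=10
PC=2  ori   $r1, $r0, 4      | $r0=0 $r1=4 $r2=9 $r3=8 $r4=10
PC=3  bne  $r3, $r2, L7      | $r0=0 $r1=4 $r2=9 $r3=8 $r4=10  [TAKEN]
PC=4  slti  $r3, $r0, 8      | $r0=0 $r1=4 $r2=9 $r3=1 $r4=10
PC=7  ori   $r2, $r2, 8      | $r0=0 $r1=4 $r2=9 $r3=1 $r4=10

1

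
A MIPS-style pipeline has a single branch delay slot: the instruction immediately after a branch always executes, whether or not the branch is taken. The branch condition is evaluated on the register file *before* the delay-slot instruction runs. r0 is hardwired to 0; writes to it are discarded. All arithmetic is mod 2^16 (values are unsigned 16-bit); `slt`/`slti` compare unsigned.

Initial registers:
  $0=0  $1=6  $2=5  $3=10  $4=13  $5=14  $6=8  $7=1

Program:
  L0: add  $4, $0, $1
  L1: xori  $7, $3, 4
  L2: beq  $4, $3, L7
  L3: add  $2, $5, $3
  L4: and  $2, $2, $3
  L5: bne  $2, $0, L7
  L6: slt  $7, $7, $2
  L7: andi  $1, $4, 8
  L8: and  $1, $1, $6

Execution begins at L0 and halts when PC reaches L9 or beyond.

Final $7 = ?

0

  step pc=0: add  $4, $0, $1  regs=(0,6,5,10,6,14,8,1)
  step pc=1: xori  $7, $3, 4  regs=(0,6,5,10,6,14,8,14)
  step pc=2: beq  $4, $3, L7  cond=F  regs=(0,6,5,10,6,14,8,14)
  step pc=3: add  $2, $5, $3  regs=(0,6,24,10,6,14,8,14)
  step pc=4: and  $2, $2, $3  regs=(0,6,8,10,6,14,8,14)
  step pc=5: bne  $2, $0, L7  cond=T  regs=(0,6,8,10,6,14,8,14)
  step pc=6: slt  $7, $7, $2  regs=(0,6,8,10,6,14,8,0)
  step pc=7: andi  $1, $4, 8  regs=(0,0,8,10,6,14,8,0)
  step pc=8: and  $1, $1, $6  regs=(0,0,8,10,6,14,8,0)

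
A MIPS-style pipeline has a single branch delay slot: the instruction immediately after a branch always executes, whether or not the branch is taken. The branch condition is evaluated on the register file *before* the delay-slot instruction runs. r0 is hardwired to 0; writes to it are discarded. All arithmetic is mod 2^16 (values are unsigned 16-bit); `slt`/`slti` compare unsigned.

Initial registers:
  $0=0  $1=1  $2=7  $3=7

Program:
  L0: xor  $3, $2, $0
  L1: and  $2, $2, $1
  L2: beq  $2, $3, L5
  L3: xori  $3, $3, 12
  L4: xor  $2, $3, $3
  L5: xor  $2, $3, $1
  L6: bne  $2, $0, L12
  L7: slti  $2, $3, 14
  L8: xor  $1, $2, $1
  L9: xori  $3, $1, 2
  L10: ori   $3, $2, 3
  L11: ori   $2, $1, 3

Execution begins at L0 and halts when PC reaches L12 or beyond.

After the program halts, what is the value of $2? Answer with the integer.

1

  step pc=0: xor  $3, $2, $0  regs=(0,1,7,7)
  step pc=1: and  $2, $2, $1  regs=(0,1,1,7)
  step pc=2: beq  $2, $3, L5  cond=F  regs=(0,1,1,7)
  step pc=3: xori  $3, $3, 12  regs=(0,1,1,11)
  step pc=4: xor  $2, $3, $3  regs=(0,1,0,11)
  step pc=5: xor  $2, $3, $1  regs=(0,1,10,11)
  step pc=6: bne  $2, $0, L12  cond=T  regs=(0,1,10,11)
  step pc=7: slti  $2, $3, 14  regs=(0,1,1,11)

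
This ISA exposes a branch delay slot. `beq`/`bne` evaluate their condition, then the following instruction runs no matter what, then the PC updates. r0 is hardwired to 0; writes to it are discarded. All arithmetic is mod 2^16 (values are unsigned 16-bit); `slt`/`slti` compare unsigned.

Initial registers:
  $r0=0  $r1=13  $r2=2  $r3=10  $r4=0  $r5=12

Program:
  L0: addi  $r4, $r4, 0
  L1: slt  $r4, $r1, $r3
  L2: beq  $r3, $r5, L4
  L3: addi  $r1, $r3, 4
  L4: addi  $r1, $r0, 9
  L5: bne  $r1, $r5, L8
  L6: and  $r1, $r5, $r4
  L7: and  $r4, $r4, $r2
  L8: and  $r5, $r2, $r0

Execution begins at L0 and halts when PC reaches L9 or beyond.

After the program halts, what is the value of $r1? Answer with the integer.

0

[0] addi  $r4, $r4, 0  →  {$r0:0, $r1:13, $r2:2, $r3:10, $r4:0, $r5:12}
[1] slt  $r4, $r1, $r3  →  {$r0:0, $r1:13, $r2:2, $r3:10, $r4:0, $r5:12}
[2] beq  $r3, $r5, L4  →  {$r0:0, $r1:13, $r2:2, $r3:10, $r4:0, $r5:12}  ⟨branch fallthrough⟩
[3] addi  $r1, $r3, 4  →  {$r0:0, $r1:14, $r2:2, $r3:10, $r4:0, $r5:12}
[4] addi  $r1, $r0, 9  →  {$r0:0, $r1:9, $r2:2, $r3:10, $r4:0, $r5:12}
[5] bne  $r1, $r5, L8  →  {$r0:0, $r1:9, $r2:2, $r3:10, $r4:0, $r5:12}  ⟨branch taken⟩
[6] and  $r1, $r5, $r4  →  {$r0:0, $r1:0, $r2:2, $r3:10, $r4:0, $r5:12}
[8] and  $r5, $r2, $r0  →  {$r0:0, $r1:0, $r2:2, $r3:10, $r4:0, $r5:0}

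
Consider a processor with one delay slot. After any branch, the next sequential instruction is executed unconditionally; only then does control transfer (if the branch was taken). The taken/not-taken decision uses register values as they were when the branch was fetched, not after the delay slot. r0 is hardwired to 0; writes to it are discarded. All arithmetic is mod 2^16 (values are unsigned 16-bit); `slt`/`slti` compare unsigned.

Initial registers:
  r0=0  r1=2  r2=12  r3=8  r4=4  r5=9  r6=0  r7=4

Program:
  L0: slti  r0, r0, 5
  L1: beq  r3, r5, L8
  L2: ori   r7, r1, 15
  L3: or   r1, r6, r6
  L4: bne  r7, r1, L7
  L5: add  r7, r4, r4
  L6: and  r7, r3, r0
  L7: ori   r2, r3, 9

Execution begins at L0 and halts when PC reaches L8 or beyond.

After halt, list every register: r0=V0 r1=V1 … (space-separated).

[0] slti  r0, r0, 5  →  {r0:0, r1:2, r2:12, r3:8, r4:4, r5:9, r6:0, r7:4}
[1] beq  r3, r5, L8  →  {r0:0, r1:2, r2:12, r3:8, r4:4, r5:9, r6:0, r7:4}  ⟨branch fallthrough⟩
[2] ori   r7, r1, 15  →  {r0:0, r1:2, r2:12, r3:8, r4:4, r5:9, r6:0, r7:15}
[3] or   r1, r6, r6  →  {r0:0, r1:0, r2:12, r3:8, r4:4, r5:9, r6:0, r7:15}
[4] bne  r7, r1, L7  →  {r0:0, r1:0, r2:12, r3:8, r4:4, r5:9, r6:0, r7:15}  ⟨branch taken⟩
[5] add  r7, r4, r4  →  {r0:0, r1:0, r2:12, r3:8, r4:4, r5:9, r6:0, r7:8}
[7] ori   r2, r3, 9  →  {r0:0, r1:0, r2:9, r3:8, r4:4, r5:9, r6:0, r7:8}

r0=0 r1=0 r2=9 r3=8 r4=4 r5=9 r6=0 r7=8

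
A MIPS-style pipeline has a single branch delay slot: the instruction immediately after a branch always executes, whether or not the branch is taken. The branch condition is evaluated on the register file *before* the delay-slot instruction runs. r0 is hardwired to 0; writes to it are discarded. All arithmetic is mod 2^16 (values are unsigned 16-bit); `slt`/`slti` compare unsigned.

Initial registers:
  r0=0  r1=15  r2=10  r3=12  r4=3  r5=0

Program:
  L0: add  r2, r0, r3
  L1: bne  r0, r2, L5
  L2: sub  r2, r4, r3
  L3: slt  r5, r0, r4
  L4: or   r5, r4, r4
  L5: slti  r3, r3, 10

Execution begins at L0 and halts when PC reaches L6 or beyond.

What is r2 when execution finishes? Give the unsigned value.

#0 add  r2, r0, r3 ; 0/15/12/12/3/0
#1 bne  r0, r2, L5 ; 0/15/12/12/3/0 ; →target
#2 sub  r2, r4, r3 ; 0/15/65527/12/3/0
#5 slti  r3, r3, 10 ; 0/15/65527/0/3/0

65527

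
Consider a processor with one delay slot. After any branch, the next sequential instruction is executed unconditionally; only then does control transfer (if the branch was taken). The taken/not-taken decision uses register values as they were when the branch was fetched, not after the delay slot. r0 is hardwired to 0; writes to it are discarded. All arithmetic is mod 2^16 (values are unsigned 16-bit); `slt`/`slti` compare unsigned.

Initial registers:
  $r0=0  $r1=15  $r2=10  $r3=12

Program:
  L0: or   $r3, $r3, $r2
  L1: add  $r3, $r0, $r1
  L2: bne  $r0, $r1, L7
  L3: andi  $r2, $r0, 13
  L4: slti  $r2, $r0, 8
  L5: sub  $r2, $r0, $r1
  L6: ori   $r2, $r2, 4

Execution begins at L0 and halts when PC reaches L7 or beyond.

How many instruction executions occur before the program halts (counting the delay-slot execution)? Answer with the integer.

#0 or   $r3, $r3, $r2 ; 0/15/10/14
#1 add  $r3, $r0, $r1 ; 0/15/10/15
#2 bne  $r0, $r1, L7 ; 0/15/10/15 ; →target
#3 andi  $r2, $r0, 13 ; 0/15/0/15

4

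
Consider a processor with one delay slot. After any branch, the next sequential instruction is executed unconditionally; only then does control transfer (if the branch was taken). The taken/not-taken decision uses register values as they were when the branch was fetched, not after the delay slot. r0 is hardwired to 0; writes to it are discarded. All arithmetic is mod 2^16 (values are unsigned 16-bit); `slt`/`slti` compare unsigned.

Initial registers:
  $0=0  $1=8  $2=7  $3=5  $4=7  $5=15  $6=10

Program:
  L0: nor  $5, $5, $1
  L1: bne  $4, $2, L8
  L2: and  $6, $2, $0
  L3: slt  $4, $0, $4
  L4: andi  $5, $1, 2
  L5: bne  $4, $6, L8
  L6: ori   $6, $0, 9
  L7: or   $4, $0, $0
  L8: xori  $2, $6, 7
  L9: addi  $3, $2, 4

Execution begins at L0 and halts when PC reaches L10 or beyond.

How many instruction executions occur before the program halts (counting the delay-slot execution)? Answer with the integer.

9

PC=0  nor  $5, $5, $1        | $0=0 $1=8 $2=7 $3=5 $4=7 $5=65520 $6=10
PC=1  bne  $4, $2, L8        | $0=0 $1=8 $2=7 $3=5 $4=7 $5=65520 $6=10  [not taken]
PC=2  and  $6, $2, $0        | $0=0 $1=8 $2=7 $3=5 $4=7 $5=65520 $6=0
PC=3  slt  $4, $0, $4        | $0=0 $1=8 $2=7 $3=5 $4=1 $5=65520 $6=0
PC=4  andi  $5, $1, 2        | $0=0 $1=8 $2=7 $3=5 $4=1 $5=0 $6=0
PC=5  bne  $4, $6, L8        | $0=0 $1=8 $2=7 $3=5 $4=1 $5=0 $6=0  [TAKEN]
PC=6  ori   $6, $0, 9        | $0=0 $1=8 $2=7 $3=5 $4=1 $5=0 $6=9
PC=8  xori  $2, $6, 7        | $0=0 $1=8 $2=14 $3=5 $4=1 $5=0 $6=9
PC=9  addi  $3, $2, 4        | $0=0 $1=8 $2=14 $3=18 $4=1 $5=0 $6=9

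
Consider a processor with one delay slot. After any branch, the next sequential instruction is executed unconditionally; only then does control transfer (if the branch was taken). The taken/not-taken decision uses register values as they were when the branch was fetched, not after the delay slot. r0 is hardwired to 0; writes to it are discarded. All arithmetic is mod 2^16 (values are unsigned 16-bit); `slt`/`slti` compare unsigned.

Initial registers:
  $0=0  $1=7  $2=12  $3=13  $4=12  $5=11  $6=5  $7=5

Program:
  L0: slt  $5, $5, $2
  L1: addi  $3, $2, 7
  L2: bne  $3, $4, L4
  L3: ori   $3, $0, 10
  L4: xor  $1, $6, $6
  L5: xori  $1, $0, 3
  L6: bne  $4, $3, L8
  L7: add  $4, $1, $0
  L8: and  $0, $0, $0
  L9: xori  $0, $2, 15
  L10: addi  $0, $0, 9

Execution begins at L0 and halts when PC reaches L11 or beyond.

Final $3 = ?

  step pc=0: slt  $5, $5, $2  regs=(0,7,12,13,12,1,5,5)
  step pc=1: addi  $3, $2, 7  regs=(0,7,12,19,12,1,5,5)
  step pc=2: bne  $3, $4, L4  cond=T  regs=(0,7,12,19,12,1,5,5)
  step pc=3: ori   $3, $0, 10  regs=(0,7,12,10,12,1,5,5)
  step pc=4: xor  $1, $6, $6  regs=(0,0,12,10,12,1,5,5)
  step pc=5: xori  $1, $0, 3  regs=(0,3,12,10,12,1,5,5)
  step pc=6: bne  $4, $3, L8  cond=T  regs=(0,3,12,10,12,1,5,5)
  step pc=7: add  $4, $1, $0  regs=(0,3,12,10,3,1,5,5)
  step pc=8: and  $0, $0, $0  regs=(0,3,12,10,3,1,5,5)
  step pc=9: xori  $0, $2, 15  regs=(0,3,12,10,3,1,5,5)
  step pc=10: addi  $0, $0, 9  regs=(0,3,12,10,3,1,5,5)

10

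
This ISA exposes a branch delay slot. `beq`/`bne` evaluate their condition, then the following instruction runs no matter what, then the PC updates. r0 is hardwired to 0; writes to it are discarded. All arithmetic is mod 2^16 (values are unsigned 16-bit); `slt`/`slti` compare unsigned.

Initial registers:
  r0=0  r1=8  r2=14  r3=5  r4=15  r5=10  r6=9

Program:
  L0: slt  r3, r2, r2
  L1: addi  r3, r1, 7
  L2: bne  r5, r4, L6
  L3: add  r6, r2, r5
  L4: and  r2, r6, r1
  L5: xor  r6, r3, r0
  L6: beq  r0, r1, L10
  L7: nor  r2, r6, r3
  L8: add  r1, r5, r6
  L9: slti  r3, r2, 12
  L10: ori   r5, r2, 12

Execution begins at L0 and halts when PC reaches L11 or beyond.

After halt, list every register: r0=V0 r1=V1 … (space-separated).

r0=0 r1=34 r2=65504 r3=0 r4=15 r5=65516 r6=24

[0] slt  r3, r2, r2  →  {r0:0, r1:8, r2:14, r3:0, r4:15, r5:10, r6:9}
[1] addi  r3, r1, 7  →  {r0:0, r1:8, r2:14, r3:15, r4:15, r5:10, r6:9}
[2] bne  r5, r4, L6  →  {r0:0, r1:8, r2:14, r3:15, r4:15, r5:10, r6:9}  ⟨branch taken⟩
[3] add  r6, r2, r5  →  {r0:0, r1:8, r2:14, r3:15, r4:15, r5:10, r6:24}
[6] beq  r0, r1, L10  →  {r0:0, r1:8, r2:14, r3:15, r4:15, r5:10, r6:24}  ⟨branch fallthrough⟩
[7] nor  r2, r6, r3  →  {r0:0, r1:8, r2:65504, r3:15, r4:15, r5:10, r6:24}
[8] add  r1, r5, r6  →  {r0:0, r1:34, r2:65504, r3:15, r4:15, r5:10, r6:24}
[9] slti  r3, r2, 12  →  {r0:0, r1:34, r2:65504, r3:0, r4:15, r5:10, r6:24}
[10] ori   r5, r2, 12  →  {r0:0, r1:34, r2:65504, r3:0, r4:15, r5:65516, r6:24}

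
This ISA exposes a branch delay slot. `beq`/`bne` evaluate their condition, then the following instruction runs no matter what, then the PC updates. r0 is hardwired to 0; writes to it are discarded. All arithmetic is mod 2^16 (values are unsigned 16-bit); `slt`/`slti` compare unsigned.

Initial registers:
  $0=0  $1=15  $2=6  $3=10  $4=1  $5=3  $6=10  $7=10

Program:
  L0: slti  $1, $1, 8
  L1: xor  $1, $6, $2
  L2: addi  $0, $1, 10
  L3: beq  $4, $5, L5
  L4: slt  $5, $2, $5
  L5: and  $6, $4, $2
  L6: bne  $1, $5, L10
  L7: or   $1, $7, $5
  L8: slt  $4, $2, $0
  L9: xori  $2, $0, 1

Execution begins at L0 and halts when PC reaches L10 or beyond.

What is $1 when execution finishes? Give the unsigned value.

10

PC=0  slti  $1, $1, 8        | $0=0 $1=0 $2=6 $3=10 $4=1 $5=3 $6=10 $7=10
PC=1  xor  $1, $6, $2        | $0=0 $1=12 $2=6 $3=10 $4=1 $5=3 $6=10 $7=10
PC=2  addi  $0, $1, 10       | $0=0 $1=12 $2=6 $3=10 $4=1 $5=3 $6=10 $7=10
PC=3  beq  $4, $5, L5        | $0=0 $1=12 $2=6 $3=10 $4=1 $5=3 $6=10 $7=10  [not taken]
PC=4  slt  $5, $2, $5        | $0=0 $1=12 $2=6 $3=10 $4=1 $5=0 $6=10 $7=10
PC=5  and  $6, $4, $2        | $0=0 $1=12 $2=6 $3=10 $4=1 $5=0 $6=0 $7=10
PC=6  bne  $1, $5, L10       | $0=0 $1=12 $2=6 $3=10 $4=1 $5=0 $6=0 $7=10  [TAKEN]
PC=7  or   $1, $7, $5        | $0=0 $1=10 $2=6 $3=10 $4=1 $5=0 $6=0 $7=10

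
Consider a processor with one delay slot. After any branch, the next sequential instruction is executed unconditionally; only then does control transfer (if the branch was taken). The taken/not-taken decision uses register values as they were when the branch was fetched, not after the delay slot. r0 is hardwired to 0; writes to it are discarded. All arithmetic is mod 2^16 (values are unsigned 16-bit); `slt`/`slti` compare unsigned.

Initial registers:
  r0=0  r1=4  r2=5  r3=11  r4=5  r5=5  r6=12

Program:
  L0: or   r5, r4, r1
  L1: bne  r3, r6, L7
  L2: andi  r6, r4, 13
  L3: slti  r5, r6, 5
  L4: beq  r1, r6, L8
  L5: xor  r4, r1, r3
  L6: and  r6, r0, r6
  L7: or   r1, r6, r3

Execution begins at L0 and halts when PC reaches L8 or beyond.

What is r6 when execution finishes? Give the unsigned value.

PC=0  or   r5, r4, r1        | r0=0 r1=4 r2=5 r3=11 r4=5 r5=5 r6=12
PC=1  bne  r3, r6, L7        | r0=0 r1=4 r2=5 r3=11 r4=5 r5=5 r6=12  [TAKEN]
PC=2  andi  r6, r4, 13       | r0=0 r1=4 r2=5 r3=11 r4=5 r5=5 r6=5
PC=7  or   r1, r6, r3        | r0=0 r1=15 r2=5 r3=11 r4=5 r5=5 r6=5

5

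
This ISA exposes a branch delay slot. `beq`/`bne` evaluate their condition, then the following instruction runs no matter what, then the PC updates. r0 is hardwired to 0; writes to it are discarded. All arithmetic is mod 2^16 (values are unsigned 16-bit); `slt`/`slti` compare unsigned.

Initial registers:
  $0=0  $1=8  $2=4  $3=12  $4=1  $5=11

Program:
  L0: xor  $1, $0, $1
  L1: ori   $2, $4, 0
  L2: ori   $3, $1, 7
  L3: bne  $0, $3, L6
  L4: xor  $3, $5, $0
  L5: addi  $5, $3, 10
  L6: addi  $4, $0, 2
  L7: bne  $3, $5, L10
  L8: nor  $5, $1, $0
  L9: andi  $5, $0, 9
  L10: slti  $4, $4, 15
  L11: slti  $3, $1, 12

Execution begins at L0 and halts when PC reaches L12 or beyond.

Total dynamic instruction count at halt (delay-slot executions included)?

[0] xor  $1, $0, $1  →  {$0:0, $1:8, $2:4, $3:12, $4:1, $5:11}
[1] ori   $2, $4, 0  →  {$0:0, $1:8, $2:1, $3:12, $4:1, $5:11}
[2] ori   $3, $1, 7  →  {$0:0, $1:8, $2:1, $3:15, $4:1, $5:11}
[3] bne  $0, $3, L6  →  {$0:0, $1:8, $2:1, $3:15, $4:1, $5:11}  ⟨branch taken⟩
[4] xor  $3, $5, $0  →  {$0:0, $1:8, $2:1, $3:11, $4:1, $5:11}
[6] addi  $4, $0, 2  →  {$0:0, $1:8, $2:1, $3:11, $4:2, $5:11}
[7] bne  $3, $5, L10  →  {$0:0, $1:8, $2:1, $3:11, $4:2, $5:11}  ⟨branch fallthrough⟩
[8] nor  $5, $1, $0  →  {$0:0, $1:8, $2:1, $3:11, $4:2, $5:65527}
[9] andi  $5, $0, 9  →  {$0:0, $1:8, $2:1, $3:11, $4:2, $5:0}
[10] slti  $4, $4, 15  →  {$0:0, $1:8, $2:1, $3:11, $4:1, $5:0}
[11] slti  $3, $1, 12  →  {$0:0, $1:8, $2:1, $3:1, $4:1, $5:0}

11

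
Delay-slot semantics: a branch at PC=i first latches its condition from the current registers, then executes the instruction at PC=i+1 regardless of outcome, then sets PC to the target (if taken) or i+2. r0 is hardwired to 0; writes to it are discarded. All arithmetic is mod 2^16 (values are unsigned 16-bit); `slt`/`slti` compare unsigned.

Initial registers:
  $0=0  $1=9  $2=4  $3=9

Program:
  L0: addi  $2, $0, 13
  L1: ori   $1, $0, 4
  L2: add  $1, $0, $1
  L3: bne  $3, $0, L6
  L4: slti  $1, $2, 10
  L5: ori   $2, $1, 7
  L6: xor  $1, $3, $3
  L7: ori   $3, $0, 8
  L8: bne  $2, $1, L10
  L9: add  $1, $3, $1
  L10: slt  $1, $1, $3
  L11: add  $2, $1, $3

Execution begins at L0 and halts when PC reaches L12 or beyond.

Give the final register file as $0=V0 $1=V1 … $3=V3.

[0] addi  $2, $0, 13  →  {$0:0, $1:9, $2:13, $3:9}
[1] ori   $1, $0, 4  →  {$0:0, $1:4, $2:13, $3:9}
[2] add  $1, $0, $1  →  {$0:0, $1:4, $2:13, $3:9}
[3] bne  $3, $0, L6  →  {$0:0, $1:4, $2:13, $3:9}  ⟨branch taken⟩
[4] slti  $1, $2, 10  →  {$0:0, $1:0, $2:13, $3:9}
[6] xor  $1, $3, $3  →  {$0:0, $1:0, $2:13, $3:9}
[7] ori   $3, $0, 8  →  {$0:0, $1:0, $2:13, $3:8}
[8] bne  $2, $1, L10  →  {$0:0, $1:0, $2:13, $3:8}  ⟨branch taken⟩
[9] add  $1, $3, $1  →  {$0:0, $1:8, $2:13, $3:8}
[10] slt  $1, $1, $3  →  {$0:0, $1:0, $2:13, $3:8}
[11] add  $2, $1, $3  →  {$0:0, $1:0, $2:8, $3:8}

$0=0 $1=0 $2=8 $3=8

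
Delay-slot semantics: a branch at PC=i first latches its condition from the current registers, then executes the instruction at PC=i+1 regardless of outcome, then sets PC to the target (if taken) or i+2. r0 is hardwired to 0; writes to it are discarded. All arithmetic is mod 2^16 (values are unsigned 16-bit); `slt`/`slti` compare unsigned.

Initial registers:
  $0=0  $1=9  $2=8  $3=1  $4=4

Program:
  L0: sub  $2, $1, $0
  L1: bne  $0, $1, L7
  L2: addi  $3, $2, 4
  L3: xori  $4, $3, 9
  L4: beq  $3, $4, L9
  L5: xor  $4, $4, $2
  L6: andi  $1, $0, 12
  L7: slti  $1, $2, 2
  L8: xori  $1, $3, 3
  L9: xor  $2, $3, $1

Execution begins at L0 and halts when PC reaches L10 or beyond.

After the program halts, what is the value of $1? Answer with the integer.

14

#0 sub  $2, $1, $0 ; 0/9/9/1/4
#1 bne  $0, $1, L7 ; 0/9/9/1/4 ; →target
#2 addi  $3, $2, 4 ; 0/9/9/13/4
#7 slti  $1, $2, 2 ; 0/0/9/13/4
#8 xori  $1, $3, 3 ; 0/14/9/13/4
#9 xor  $2, $3, $1 ; 0/14/3/13/4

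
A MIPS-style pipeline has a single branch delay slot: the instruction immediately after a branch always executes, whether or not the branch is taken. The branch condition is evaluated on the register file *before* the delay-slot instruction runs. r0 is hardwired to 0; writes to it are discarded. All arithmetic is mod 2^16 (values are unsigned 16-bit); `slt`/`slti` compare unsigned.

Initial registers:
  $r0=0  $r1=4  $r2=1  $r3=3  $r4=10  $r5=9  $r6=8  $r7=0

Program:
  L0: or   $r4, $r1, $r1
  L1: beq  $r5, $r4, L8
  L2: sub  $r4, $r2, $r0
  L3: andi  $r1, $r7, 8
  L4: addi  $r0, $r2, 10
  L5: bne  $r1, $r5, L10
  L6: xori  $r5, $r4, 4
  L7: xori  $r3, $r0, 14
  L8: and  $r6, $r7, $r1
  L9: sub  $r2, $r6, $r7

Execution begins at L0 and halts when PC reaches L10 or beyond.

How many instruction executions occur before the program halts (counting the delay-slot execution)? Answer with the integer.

[0] or   $r4, $r1, $r1  →  {$r0:0, $r1:4, $r2:1, $r3:3, $r4:4, $r5:9, $r6:8, $r7:0}
[1] beq  $r5, $r4, L8  →  {$r0:0, $r1:4, $r2:1, $r3:3, $r4:4, $r5:9, $r6:8, $r7:0}  ⟨branch fallthrough⟩
[2] sub  $r4, $r2, $r0  →  {$r0:0, $r1:4, $r2:1, $r3:3, $r4:1, $r5:9, $r6:8, $r7:0}
[3] andi  $r1, $r7, 8  →  {$r0:0, $r1:0, $r2:1, $r3:3, $r4:1, $r5:9, $r6:8, $r7:0}
[4] addi  $r0, $r2, 10  →  {$r0:0, $r1:0, $r2:1, $r3:3, $r4:1, $r5:9, $r6:8, $r7:0}
[5] bne  $r1, $r5, L10  →  {$r0:0, $r1:0, $r2:1, $r3:3, $r4:1, $r5:9, $r6:8, $r7:0}  ⟨branch taken⟩
[6] xori  $r5, $r4, 4  →  {$r0:0, $r1:0, $r2:1, $r3:3, $r4:1, $r5:5, $r6:8, $r7:0}

7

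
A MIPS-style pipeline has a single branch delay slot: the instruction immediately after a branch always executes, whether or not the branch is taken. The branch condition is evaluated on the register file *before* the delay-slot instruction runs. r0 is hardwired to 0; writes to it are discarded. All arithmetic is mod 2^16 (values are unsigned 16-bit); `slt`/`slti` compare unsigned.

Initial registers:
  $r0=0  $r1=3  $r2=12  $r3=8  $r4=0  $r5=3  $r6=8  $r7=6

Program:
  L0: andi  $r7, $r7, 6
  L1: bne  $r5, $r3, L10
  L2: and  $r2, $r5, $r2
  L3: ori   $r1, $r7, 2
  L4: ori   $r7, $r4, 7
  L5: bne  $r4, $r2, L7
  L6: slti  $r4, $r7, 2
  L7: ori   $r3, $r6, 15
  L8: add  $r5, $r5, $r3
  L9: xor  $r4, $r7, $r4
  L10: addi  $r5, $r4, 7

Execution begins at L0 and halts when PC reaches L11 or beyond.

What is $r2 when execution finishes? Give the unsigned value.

[0] andi  $r7, $r7, 6  →  {$r0:0, $r1:3, $r2:12, $r3:8, $r4:0, $r5:3, $r6:8, $r7:6}
[1] bne  $r5, $r3, L10  →  {$r0:0, $r1:3, $r2:12, $r3:8, $r4:0, $r5:3, $r6:8, $r7:6}  ⟨branch taken⟩
[2] and  $r2, $r5, $r2  →  {$r0:0, $r1:3, $r2:0, $r3:8, $r4:0, $r5:3, $r6:8, $r7:6}
[10] addi  $r5, $r4, 7  →  {$r0:0, $r1:3, $r2:0, $r3:8, $r4:0, $r5:7, $r6:8, $r7:6}

0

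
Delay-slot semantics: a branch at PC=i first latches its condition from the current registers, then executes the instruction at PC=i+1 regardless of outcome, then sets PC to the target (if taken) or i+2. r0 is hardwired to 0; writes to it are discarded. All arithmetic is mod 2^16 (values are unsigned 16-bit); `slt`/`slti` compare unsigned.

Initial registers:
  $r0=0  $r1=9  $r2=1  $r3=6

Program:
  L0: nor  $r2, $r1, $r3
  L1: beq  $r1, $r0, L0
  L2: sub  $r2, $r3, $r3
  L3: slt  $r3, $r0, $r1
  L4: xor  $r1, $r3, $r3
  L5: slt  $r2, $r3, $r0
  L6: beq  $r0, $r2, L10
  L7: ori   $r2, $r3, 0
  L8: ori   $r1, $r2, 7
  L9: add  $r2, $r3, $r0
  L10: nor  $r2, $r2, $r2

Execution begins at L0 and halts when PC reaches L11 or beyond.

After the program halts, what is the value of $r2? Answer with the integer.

[0] nor  $r2, $r1, $r3  →  {$r0:0, $r1:9, $r2:65520, $r3:6}
[1] beq  $r1, $r0, L0  →  {$r0:0, $r1:9, $r2:65520, $r3:6}  ⟨branch fallthrough⟩
[2] sub  $r2, $r3, $r3  →  {$r0:0, $r1:9, $r2:0, $r3:6}
[3] slt  $r3, $r0, $r1  →  {$r0:0, $r1:9, $r2:0, $r3:1}
[4] xor  $r1, $r3, $r3  →  {$r0:0, $r1:0, $r2:0, $r3:1}
[5] slt  $r2, $r3, $r0  →  {$r0:0, $r1:0, $r2:0, $r3:1}
[6] beq  $r0, $r2, L10  →  {$r0:0, $r1:0, $r2:0, $r3:1}  ⟨branch taken⟩
[7] ori   $r2, $r3, 0  →  {$r0:0, $r1:0, $r2:1, $r3:1}
[10] nor  $r2, $r2, $r2  →  {$r0:0, $r1:0, $r2:65534, $r3:1}

65534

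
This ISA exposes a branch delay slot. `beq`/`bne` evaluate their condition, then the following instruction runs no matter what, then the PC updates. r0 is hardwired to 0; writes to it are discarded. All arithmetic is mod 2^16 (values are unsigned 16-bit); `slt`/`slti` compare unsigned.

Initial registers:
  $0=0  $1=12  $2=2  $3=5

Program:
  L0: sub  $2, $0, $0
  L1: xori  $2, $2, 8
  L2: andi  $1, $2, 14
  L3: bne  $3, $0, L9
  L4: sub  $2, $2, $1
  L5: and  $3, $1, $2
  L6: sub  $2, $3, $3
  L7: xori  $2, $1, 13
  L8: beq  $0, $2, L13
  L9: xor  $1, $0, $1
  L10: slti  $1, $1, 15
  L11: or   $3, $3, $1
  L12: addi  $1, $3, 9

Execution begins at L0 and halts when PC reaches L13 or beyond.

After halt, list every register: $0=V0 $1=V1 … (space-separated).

$0=0 $1=14 $2=0 $3=5

#0 sub  $2, $0, $0 ; 0/12/0/5
#1 xori  $2, $2, 8 ; 0/12/8/5
#2 andi  $1, $2, 14 ; 0/8/8/5
#3 bne  $3, $0, L9 ; 0/8/8/5 ; →target
#4 sub  $2, $2, $1 ; 0/8/0/5
#9 xor  $1, $0, $1 ; 0/8/0/5
#10 slti  $1, $1, 15 ; 0/1/0/5
#11 or   $3, $3, $1 ; 0/1/0/5
#12 addi  $1, $3, 9 ; 0/14/0/5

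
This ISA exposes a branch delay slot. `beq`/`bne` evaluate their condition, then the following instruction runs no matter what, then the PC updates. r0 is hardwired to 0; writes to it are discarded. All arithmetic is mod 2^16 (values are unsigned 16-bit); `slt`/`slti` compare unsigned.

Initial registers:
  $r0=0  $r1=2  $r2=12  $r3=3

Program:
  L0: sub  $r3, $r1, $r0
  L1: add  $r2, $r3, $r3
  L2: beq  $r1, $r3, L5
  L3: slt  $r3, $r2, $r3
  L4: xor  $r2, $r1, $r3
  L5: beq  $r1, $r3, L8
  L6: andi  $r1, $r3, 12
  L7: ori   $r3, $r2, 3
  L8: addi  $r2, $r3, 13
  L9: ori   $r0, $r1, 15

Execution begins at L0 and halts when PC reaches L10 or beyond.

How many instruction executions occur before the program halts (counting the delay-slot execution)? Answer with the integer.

9

[0] sub  $r3, $r1, $r0  →  {$r0:0, $r1:2, $r2:12, $r3:2}
[1] add  $r2, $r3, $r3  →  {$r0:0, $r1:2, $r2:4, $r3:2}
[2] beq  $r1, $r3, L5  →  {$r0:0, $r1:2, $r2:4, $r3:2}  ⟨branch taken⟩
[3] slt  $r3, $r2, $r3  →  {$r0:0, $r1:2, $r2:4, $r3:0}
[5] beq  $r1, $r3, L8  →  {$r0:0, $r1:2, $r2:4, $r3:0}  ⟨branch fallthrough⟩
[6] andi  $r1, $r3, 12  →  {$r0:0, $r1:0, $r2:4, $r3:0}
[7] ori   $r3, $r2, 3  →  {$r0:0, $r1:0, $r2:4, $r3:7}
[8] addi  $r2, $r3, 13  →  {$r0:0, $r1:0, $r2:20, $r3:7}
[9] ori   $r0, $r1, 15  →  {$r0:0, $r1:0, $r2:20, $r3:7}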